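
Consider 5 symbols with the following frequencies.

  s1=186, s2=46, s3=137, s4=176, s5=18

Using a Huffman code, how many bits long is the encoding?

1190

Merge the two smallest weights repeatedly:
s5(18) + s2(46) → 64
64 + s3(137) → 201
s4(176) + s1(186) → 362
201 + 362 → 563
The encoded length is the sum of every internal node's weight: 64 + 201 + 362 + 563 = 1190 bits.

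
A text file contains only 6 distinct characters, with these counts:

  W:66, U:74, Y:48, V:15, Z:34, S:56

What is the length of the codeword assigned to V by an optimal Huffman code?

Build the tree from the bottom:
combine V(15), Z(34) → 49
combine Y(48), 49 → 97
combine S(56), W(66) → 122
combine U(74), 97 → 171
combine 122, 171 → 293
V sits 4 levels below the root, so its codeword is 4 bits.

4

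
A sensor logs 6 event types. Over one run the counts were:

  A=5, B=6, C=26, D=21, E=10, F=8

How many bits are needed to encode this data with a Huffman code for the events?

Greedily combine the two least-frequent nodes:
A(5) + B(6) → 11
F(8) + E(10) → 18
11 + 18 → 29
D(21) + C(26) → 47
29 + 47 → 76
The encoded length is the sum of every internal node's weight: 11 + 18 + 29 + 47 + 76 = 181 bits.

181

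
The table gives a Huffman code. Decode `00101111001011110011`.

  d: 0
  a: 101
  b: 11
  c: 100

ddabcabcb

Read left to right; each codeword is recognised as soon as it completes (prefix code):
  0→d | 0→d | 101→a | 11→b | 100→c | 101→a | 11→b | 100→c | 11→b
Decoded message: ddabcabcb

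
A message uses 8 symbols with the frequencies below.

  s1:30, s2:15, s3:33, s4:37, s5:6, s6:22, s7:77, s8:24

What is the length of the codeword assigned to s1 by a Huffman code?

3

Huffman merges, smallest pair first:
merge s5(6) and s2(15): 21
merge 21 and s6(22): 43
merge s8(24) and s1(30): 54
merge s3(33) and s4(37): 70
merge 43 and 54: 97
merge 70 and s7(77): 147
merge 97 and 147: 244
The subtree containing s1 is merged 3 times, so code length = 3.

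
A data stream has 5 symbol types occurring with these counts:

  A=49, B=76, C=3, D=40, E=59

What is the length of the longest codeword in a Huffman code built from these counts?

3

Merge the two lowest-weight nodes at each step:
merge C(3) and D(40): 43
merge 43 and A(49): 92
merge E(59) and B(76): 135
merge 92 and 135: 227
The rarest symbols sit at the bottom; the longest codeword is 3 bits.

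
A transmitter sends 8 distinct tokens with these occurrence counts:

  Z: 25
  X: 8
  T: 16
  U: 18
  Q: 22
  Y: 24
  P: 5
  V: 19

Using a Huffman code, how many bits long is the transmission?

399

Greedily combine the two least-frequent nodes:
P(5) + X(8) → 13
13 + T(16) → 29
U(18) + V(19) → 37
Q(22) + Y(24) → 46
Z(25) + 29 → 54
37 + 46 → 83
54 + 83 → 137
Each symbol's bit-cost is frequency × depth; summing gives 399 bits (equivalently 13 + 29 + 37 + 46 + 54 + 83 + 137).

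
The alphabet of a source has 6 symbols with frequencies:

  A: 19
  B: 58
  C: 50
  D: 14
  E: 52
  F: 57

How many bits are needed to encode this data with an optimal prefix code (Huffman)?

616

Merge the two smallest weights repeatedly:
combine D(14), A(19) → 33
combine 33, C(50) → 83
combine E(52), F(57) → 109
combine B(58), 83 → 141
combine 109, 141 → 250
The encoded length is the sum of every internal node's weight: 33 + 83 + 109 + 141 + 250 = 616 bits.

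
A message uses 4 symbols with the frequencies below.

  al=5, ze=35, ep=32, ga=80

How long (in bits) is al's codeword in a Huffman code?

Build the tree from the bottom:
combine al(5), ep(32) → 37
combine ze(35), 37 → 72
combine 72, ga(80) → 152
al's leaf is at depth 3, giving a 3-bit codeword.

3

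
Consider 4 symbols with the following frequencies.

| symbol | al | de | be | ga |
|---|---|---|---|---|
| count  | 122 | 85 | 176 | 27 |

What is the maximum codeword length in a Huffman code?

3

Merge the two lowest-weight nodes at each step:
ga(27) + de(85) → 112
112 + al(122) → 234
be(176) + 234 → 410
Maximum depth reached is 3.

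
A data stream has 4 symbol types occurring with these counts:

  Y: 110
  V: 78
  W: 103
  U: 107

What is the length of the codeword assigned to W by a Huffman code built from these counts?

2

Build the tree from the bottom:
merge V(78) and W(103): 181
merge U(107) and Y(110): 217
merge 181 and 217: 398
The subtree containing W is merged 2 times, so code length = 2.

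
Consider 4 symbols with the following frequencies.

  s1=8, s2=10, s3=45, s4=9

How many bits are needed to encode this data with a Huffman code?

116

Merge the two smallest weights repeatedly:
merge s1(8) and s4(9): 17
merge s2(10) and 17: 27
merge 27 and s3(45): 72
The encoded length is the sum of every internal node's weight: 17 + 27 + 72 = 116 bits.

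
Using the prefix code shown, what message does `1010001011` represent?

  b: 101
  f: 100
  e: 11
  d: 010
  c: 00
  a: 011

bcde

Read left to right; each codeword is recognised as soon as it completes (prefix code):
  101→b | 00→c | 010→d | 11→e
Decoded message: bcde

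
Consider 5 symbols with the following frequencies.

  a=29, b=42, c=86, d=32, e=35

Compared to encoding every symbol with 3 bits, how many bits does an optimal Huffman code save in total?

Fixed-length: 3 bits × 224 symbols = 672 bits.
Huffman merges:
a(29) + d(32) → 61
e(35) + b(42) → 77
61 + 77 → 138
c(86) + 138 → 224
Huffman total = 61 + 77 + 138 + 224 = 500 bits.
Saving = 672 − 500 = 172 bits.

172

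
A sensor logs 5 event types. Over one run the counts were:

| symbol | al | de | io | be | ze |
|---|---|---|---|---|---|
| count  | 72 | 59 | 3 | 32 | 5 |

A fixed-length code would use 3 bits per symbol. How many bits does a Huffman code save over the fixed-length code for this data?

Fixed-length: 3 bits × 171 symbols = 513 bits.
Huffman merges:
merge io(3) and ze(5): 8
merge 8 and be(32): 40
merge 40 and de(59): 99
merge al(72) and 99: 171
Huffman total = 8 + 40 + 99 + 171 = 318 bits.
Saving = 513 − 318 = 195 bits.

195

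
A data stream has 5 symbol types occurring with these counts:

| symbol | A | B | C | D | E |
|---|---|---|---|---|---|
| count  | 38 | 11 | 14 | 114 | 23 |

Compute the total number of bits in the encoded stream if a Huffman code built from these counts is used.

Build the Huffman tree bottom-up:
merge B(11) and C(14): 25
merge E(23) and 25: 48
merge A(38) and 48: 86
merge 86 and D(114): 200
Each symbol's bit-cost is frequency × depth; summing gives 359 bits (equivalently 25 + 48 + 86 + 200).

359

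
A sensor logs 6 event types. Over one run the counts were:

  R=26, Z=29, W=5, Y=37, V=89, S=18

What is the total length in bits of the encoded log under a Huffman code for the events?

Greedily combine the two least-frequent nodes:
W(5) + S(18) → 23
23 + R(26) → 49
Z(29) + Y(37) → 66
49 + 66 → 115
V(89) + 115 → 204
The encoded length is the sum of every internal node's weight: 23 + 49 + 66 + 115 + 204 = 457 bits.

457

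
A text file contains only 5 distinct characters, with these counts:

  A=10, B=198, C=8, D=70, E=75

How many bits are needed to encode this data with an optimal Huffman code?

Greedily combine the two least-frequent nodes:
merge C(8) and A(10): 18
merge 18 and D(70): 88
merge E(75) and 88: 163
merge 163 and B(198): 361
Total encoded bits = sum of merged weights = 18 + 88 + 163 + 361 = 630.

630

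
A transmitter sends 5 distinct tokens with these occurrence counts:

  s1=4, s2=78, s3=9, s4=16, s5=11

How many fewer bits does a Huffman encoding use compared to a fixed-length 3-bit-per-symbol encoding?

159

Fixed-length: 3 bits × 118 symbols = 354 bits.
Huffman merges:
s1(4) + s3(9) → 13
s5(11) + 13 → 24
s4(16) + 24 → 40
40 + s2(78) → 118
Huffman total = 13 + 24 + 40 + 118 = 195 bits.
Saving = 354 − 195 = 159 bits.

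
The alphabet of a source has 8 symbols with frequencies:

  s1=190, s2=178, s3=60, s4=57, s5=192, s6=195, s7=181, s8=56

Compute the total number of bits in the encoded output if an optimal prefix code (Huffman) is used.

Greedily combine the two least-frequent nodes:
s8(56) + s4(57) → 113
s3(60) + 113 → 173
173 + s2(178) → 351
s7(181) + s1(190) → 371
s5(192) + s6(195) → 387
351 + 371 → 722
387 + 722 → 1109
Total encoded bits = sum of merged weights = 113 + 173 + 351 + 371 + 387 + 722 + 1109 = 3226.

3226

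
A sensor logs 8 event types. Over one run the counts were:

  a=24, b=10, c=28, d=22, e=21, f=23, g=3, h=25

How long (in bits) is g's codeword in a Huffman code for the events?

4

Huffman merges, smallest pair first:
merge g(3) and b(10): 13
merge 13 and e(21): 34
merge d(22) and f(23): 45
merge a(24) and h(25): 49
merge c(28) and 34: 62
merge 45 and 49: 94
merge 62 and 94: 156
The subtree containing g is merged 4 times, so code length = 4.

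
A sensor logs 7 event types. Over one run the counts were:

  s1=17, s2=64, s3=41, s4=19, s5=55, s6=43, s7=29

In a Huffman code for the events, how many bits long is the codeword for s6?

Build the tree from the bottom:
combine s1(17), s4(19) → 36
combine s7(29), 36 → 65
combine s3(41), s6(43) → 84
combine s5(55), s2(64) → 119
combine 65, 84 → 149
combine 119, 149 → 268
s6 sits 3 levels below the root, so its codeword is 3 bits.

3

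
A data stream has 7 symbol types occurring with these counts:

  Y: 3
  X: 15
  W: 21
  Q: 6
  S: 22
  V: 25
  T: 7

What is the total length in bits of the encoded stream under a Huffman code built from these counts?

Build the Huffman tree bottom-up:
Y(3) + Q(6) → 9
T(7) + 9 → 16
X(15) + 16 → 31
W(21) + S(22) → 43
V(25) + 31 → 56
43 + 56 → 99
Total encoded bits = sum of merged weights = 9 + 16 + 31 + 43 + 56 + 99 = 254.

254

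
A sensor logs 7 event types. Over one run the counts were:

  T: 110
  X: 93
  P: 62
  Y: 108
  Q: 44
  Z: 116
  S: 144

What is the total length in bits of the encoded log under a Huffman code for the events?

Merge the two smallest weights repeatedly:
merge Q(44) and P(62): 106
merge X(93) and 106: 199
merge Y(108) and T(110): 218
merge Z(116) and S(144): 260
merge 199 and 218: 417
merge 260 and 417: 677
The encoded length is the sum of every internal node's weight: 106 + 199 + 218 + 260 + 417 + 677 = 1877 bits.

1877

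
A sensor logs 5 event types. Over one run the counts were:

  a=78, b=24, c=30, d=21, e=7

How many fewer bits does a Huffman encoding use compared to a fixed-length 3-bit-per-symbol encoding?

Fixed-length: 3 bits × 160 symbols = 480 bits.
Huffman merges:
combine e(7), d(21) → 28
combine b(24), 28 → 52
combine c(30), 52 → 82
combine a(78), 82 → 160
Huffman total = 28 + 52 + 82 + 160 = 322 bits.
Saving = 480 − 322 = 158 bits.

158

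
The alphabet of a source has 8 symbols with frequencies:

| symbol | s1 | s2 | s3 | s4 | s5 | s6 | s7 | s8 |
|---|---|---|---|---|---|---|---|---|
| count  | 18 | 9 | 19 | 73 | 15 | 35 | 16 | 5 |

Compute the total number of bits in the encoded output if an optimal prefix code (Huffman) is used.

Build the Huffman tree bottom-up:
combine s8(5), s2(9) → 14
combine 14, s5(15) → 29
combine s7(16), s1(18) → 34
combine s3(19), 29 → 48
combine 34, s6(35) → 69
combine 48, 69 → 117
combine s4(73), 117 → 190
Total encoded bits = sum of merged weights = 14 + 29 + 34 + 48 + 69 + 117 + 190 = 501.

501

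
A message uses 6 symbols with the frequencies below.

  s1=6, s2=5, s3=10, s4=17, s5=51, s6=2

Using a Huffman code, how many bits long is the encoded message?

174

Merge the two smallest weights repeatedly:
s6(2) + s2(5) → 7
s1(6) + 7 → 13
s3(10) + 13 → 23
s4(17) + 23 → 40
40 + s5(51) → 91
The encoded length is the sum of every internal node's weight: 7 + 13 + 23 + 40 + 91 = 174 bits.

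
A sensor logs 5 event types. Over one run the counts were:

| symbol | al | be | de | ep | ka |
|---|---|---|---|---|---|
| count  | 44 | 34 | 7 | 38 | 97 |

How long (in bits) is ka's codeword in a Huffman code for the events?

1

Repeatedly merge the two smallest:
combine de(7), be(34) → 41
combine ep(38), 41 → 79
combine al(44), 79 → 123
combine ka(97), 123 → 220
ka is merged only at the final step, so code length = 1.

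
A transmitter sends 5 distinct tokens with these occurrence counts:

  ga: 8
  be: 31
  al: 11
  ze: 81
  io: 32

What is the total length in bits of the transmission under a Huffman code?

Merge the two smallest weights repeatedly:
combine ga(8), al(11) → 19
combine 19, be(31) → 50
combine io(32), 50 → 82
combine ze(81), 82 → 163
Total encoded bits = sum of merged weights = 19 + 50 + 82 + 163 = 314.

314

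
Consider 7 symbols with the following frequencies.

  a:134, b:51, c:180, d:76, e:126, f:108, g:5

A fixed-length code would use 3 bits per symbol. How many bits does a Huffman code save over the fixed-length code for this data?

258

Fixed-length: 3 bits × 680 symbols = 2040 bits.
Huffman merges:
combine g(5), b(51) → 56
combine 56, d(76) → 132
combine f(108), e(126) → 234
combine 132, a(134) → 266
combine c(180), 234 → 414
combine 266, 414 → 680
Huffman total = 56 + 132 + 234 + 266 + 414 + 680 = 1782 bits.
Saving = 2040 − 1782 = 258 bits.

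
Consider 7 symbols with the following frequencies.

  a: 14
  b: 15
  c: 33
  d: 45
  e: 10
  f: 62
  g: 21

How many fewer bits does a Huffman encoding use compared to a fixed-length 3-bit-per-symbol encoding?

83

Fixed-length: 3 bits × 200 symbols = 600 bits.
Huffman merges:
merge e(10) and a(14): 24
merge b(15) and g(21): 36
merge 24 and c(33): 57
merge 36 and d(45): 81
merge 57 and f(62): 119
merge 81 and 119: 200
Huffman total = 24 + 36 + 57 + 81 + 119 + 200 = 517 bits.
Saving = 600 − 517 = 83 bits.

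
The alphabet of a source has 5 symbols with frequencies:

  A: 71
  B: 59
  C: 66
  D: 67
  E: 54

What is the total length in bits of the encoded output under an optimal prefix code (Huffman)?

747

Build the Huffman tree bottom-up:
combine E(54), B(59) → 113
combine C(66), D(67) → 133
combine A(71), 113 → 184
combine 133, 184 → 317
The encoded length is the sum of every internal node's weight: 113 + 133 + 184 + 317 = 747 bits.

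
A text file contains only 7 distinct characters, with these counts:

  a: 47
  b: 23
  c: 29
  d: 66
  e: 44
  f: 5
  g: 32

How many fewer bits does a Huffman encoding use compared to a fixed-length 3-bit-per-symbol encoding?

85

Fixed-length: 3 bits × 246 symbols = 738 bits.
Huffman merges:
combine f(5), b(23) → 28
combine 28, c(29) → 57
combine g(32), e(44) → 76
combine a(47), 57 → 104
combine d(66), 76 → 142
combine 104, 142 → 246
Huffman total = 28 + 57 + 76 + 104 + 142 + 246 = 653 bits.
Saving = 738 − 653 = 85 bits.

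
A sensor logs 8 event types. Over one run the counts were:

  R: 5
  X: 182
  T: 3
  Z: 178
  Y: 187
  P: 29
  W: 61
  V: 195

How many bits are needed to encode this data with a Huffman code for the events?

Greedily combine the two least-frequent nodes:
merge T(3) and R(5): 8
merge 8 and P(29): 37
merge 37 and W(61): 98
merge 98 and Z(178): 276
merge X(182) and Y(187): 369
merge V(195) and 276: 471
merge 369 and 471: 840
Each symbol's bit-cost is frequency × depth; summing gives 2099 bits (equivalently 8 + 37 + 98 + 276 + 369 + 471 + 840).

2099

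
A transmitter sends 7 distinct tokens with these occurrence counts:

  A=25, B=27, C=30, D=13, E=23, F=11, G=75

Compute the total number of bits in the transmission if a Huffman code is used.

Build the Huffman tree bottom-up:
combine F(11), D(13) → 24
combine E(23), 24 → 47
combine A(25), B(27) → 52
combine C(30), 47 → 77
combine 52, G(75) → 127
combine 77, 127 → 204
Each symbol's bit-cost is frequency × depth; summing gives 531 bits (equivalently 24 + 47 + 52 + 77 + 127 + 204).

531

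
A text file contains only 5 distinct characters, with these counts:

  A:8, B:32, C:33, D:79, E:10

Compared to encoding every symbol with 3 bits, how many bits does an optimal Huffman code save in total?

Fixed-length: 3 bits × 162 symbols = 486 bits.
Huffman merges:
merge A(8) and E(10): 18
merge 18 and B(32): 50
merge C(33) and 50: 83
merge D(79) and 83: 162
Huffman total = 18 + 50 + 83 + 162 = 313 bits.
Saving = 486 − 313 = 173 bits.

173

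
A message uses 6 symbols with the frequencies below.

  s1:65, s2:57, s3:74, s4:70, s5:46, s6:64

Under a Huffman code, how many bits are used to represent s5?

3

Build the tree from the bottom:
combine s5(46), s2(57) → 103
combine s6(64), s1(65) → 129
combine s4(70), s3(74) → 144
combine 103, 129 → 232
combine 144, 232 → 376
s5's leaf is at depth 3, giving a 3-bit codeword.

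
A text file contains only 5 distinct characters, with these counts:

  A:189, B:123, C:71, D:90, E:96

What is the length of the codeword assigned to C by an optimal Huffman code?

3

Repeatedly merge the two smallest:
combine C(71), D(90) → 161
combine E(96), B(123) → 219
combine 161, A(189) → 350
combine 219, 350 → 569
The subtree containing C is merged 3 times, so code length = 3.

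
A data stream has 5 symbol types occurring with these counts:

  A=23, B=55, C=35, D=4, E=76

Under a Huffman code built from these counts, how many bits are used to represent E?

Huffman merges, smallest pair first:
D(4) + A(23) → 27
27 + C(35) → 62
B(55) + 62 → 117
E(76) + 117 → 193
E sits one level below the root: a 1-bit codeword.

1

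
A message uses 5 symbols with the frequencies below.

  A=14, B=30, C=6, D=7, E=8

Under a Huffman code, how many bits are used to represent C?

4

Build the tree from the bottom:
C(6) + D(7) → 13
E(8) + 13 → 21
A(14) + 21 → 35
B(30) + 35 → 65
C's leaf is at depth 4, giving a 4-bit codeword.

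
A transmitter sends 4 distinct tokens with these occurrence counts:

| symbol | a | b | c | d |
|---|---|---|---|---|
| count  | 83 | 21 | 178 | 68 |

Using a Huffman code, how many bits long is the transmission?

Build the Huffman tree bottom-up:
combine b(21), d(68) → 89
combine a(83), 89 → 172
combine 172, c(178) → 350
Total encoded bits = sum of merged weights = 89 + 172 + 350 = 611.

611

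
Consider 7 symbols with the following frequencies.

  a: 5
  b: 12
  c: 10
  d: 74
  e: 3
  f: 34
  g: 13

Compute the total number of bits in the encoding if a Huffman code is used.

322

Build the Huffman tree bottom-up:
merge e(3) and a(5): 8
merge 8 and c(10): 18
merge b(12) and g(13): 25
merge 18 and 25: 43
merge f(34) and 43: 77
merge d(74) and 77: 151
Each symbol's bit-cost is frequency × depth; summing gives 322 bits (equivalently 8 + 18 + 25 + 43 + 77 + 151).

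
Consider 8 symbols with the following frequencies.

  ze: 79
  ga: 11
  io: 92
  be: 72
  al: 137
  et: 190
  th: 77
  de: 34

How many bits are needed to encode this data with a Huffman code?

Greedily combine the two least-frequent nodes:
ga(11) + de(34) → 45
45 + be(72) → 117
th(77) + ze(79) → 156
io(92) + 117 → 209
al(137) + 156 → 293
et(190) + 209 → 399
293 + 399 → 692
Each symbol's bit-cost is frequency × depth; summing gives 1911 bits (equivalently 45 + 117 + 156 + 209 + 293 + 399 + 692).

1911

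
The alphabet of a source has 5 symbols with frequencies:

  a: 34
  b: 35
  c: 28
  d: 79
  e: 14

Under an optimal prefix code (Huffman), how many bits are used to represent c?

Huffman merges, smallest pair first:
e(14) + c(28) → 42
a(34) + b(35) → 69
42 + 69 → 111
d(79) + 111 → 190
c sits 3 levels below the root, so its codeword is 3 bits.

3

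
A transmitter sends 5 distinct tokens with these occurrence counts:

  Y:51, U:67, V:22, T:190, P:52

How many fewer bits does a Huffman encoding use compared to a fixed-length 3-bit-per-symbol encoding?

Fixed-length: 3 bits × 382 symbols = 1146 bits.
Huffman merges:
combine V(22), Y(51) → 73
combine P(52), U(67) → 119
combine 73, 119 → 192
combine T(190), 192 → 382
Huffman total = 73 + 119 + 192 + 382 = 766 bits.
Saving = 1146 − 766 = 380 bits.

380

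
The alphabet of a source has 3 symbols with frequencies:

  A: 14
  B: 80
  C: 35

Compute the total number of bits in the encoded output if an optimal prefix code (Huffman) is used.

178

Greedily combine the two least-frequent nodes:
merge A(14) and C(35): 49
merge 49 and B(80): 129
Total encoded bits = sum of merged weights = 49 + 129 = 178.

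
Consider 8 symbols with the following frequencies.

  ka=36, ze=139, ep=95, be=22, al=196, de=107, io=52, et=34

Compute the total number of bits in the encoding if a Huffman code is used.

Build the Huffman tree bottom-up:
merge be(22) and et(34): 56
merge ka(36) and io(52): 88
merge 56 and 88: 144
merge ep(95) and de(107): 202
merge ze(139) and 144: 283
merge al(196) and 202: 398
merge 283 and 398: 681
Total encoded bits = sum of merged weights = 56 + 88 + 144 + 202 + 283 + 398 + 681 = 1852.

1852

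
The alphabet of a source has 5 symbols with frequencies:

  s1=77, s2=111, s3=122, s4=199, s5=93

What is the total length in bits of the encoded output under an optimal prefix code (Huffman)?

Merge the two smallest weights repeatedly:
merge s1(77) and s5(93): 170
merge s2(111) and s3(122): 233
merge 170 and s4(199): 369
merge 233 and 369: 602
The encoded length is the sum of every internal node's weight: 170 + 233 + 369 + 602 = 1374 bits.

1374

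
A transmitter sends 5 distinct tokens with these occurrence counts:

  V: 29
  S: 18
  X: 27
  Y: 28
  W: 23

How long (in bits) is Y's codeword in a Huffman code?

Huffman merges, smallest pair first:
combine S(18), W(23) → 41
combine X(27), Y(28) → 55
combine V(29), 41 → 70
combine 55, 70 → 125
Y's leaf is at depth 2, giving a 2-bit codeword.

2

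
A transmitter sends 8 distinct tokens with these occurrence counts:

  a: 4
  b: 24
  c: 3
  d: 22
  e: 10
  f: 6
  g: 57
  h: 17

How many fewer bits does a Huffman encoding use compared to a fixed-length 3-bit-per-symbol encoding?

71

Fixed-length: 3 bits × 143 symbols = 429 bits.
Huffman merges:
c(3) + a(4) → 7
f(6) + 7 → 13
e(10) + 13 → 23
h(17) + d(22) → 39
23 + b(24) → 47
39 + 47 → 86
g(57) + 86 → 143
Huffman total = 7 + 13 + 23 + 39 + 47 + 86 + 143 = 358 bits.
Saving = 429 − 358 = 71 bits.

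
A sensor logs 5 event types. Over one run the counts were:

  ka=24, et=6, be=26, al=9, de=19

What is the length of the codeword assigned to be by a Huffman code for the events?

Build the tree from the bottom:
et(6) + al(9) → 15
15 + de(19) → 34
ka(24) + be(26) → 50
34 + 50 → 84
The subtree containing be is merged 2 times, so code length = 2.

2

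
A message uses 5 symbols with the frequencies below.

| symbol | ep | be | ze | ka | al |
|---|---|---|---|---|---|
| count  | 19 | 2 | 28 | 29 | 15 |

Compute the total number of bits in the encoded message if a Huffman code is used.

203

Greedily combine the two least-frequent nodes:
merge be(2) and al(15): 17
merge 17 and ep(19): 36
merge ze(28) and ka(29): 57
merge 36 and 57: 93
The encoded length is the sum of every internal node's weight: 17 + 36 + 57 + 93 = 203 bits.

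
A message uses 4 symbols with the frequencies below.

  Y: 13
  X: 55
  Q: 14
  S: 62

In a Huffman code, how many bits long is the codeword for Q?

3

Repeatedly merge the two smallest:
merge Y(13) and Q(14): 27
merge 27 and X(55): 82
merge S(62) and 82: 144
Q sits 3 levels below the root, so its codeword is 3 bits.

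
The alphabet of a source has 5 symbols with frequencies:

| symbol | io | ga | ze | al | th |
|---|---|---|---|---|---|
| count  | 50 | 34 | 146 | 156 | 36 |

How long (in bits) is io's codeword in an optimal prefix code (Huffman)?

Build the tree from the bottom:
combine ga(34), th(36) → 70
combine io(50), 70 → 120
combine 120, ze(146) → 266
combine al(156), 266 → 422
io's leaf is at depth 3, giving a 3-bit codeword.

3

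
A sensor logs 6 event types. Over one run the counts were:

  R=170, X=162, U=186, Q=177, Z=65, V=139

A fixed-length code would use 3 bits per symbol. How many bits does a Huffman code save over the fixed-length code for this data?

Fixed-length: 3 bits × 899 symbols = 2697 bits.
Huffman merges:
merge Z(65) and V(139): 204
merge X(162) and R(170): 332
merge Q(177) and U(186): 363
merge 204 and 332: 536
merge 363 and 536: 899
Huffman total = 204 + 332 + 363 + 536 + 899 = 2334 bits.
Saving = 2697 − 2334 = 363 bits.

363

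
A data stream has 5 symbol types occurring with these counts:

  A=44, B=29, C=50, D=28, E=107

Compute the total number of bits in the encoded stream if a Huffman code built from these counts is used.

Greedily combine the two least-frequent nodes:
merge D(28) and B(29): 57
merge A(44) and C(50): 94
merge 57 and 94: 151
merge E(107) and 151: 258
Each symbol's bit-cost is frequency × depth; summing gives 560 bits (equivalently 57 + 94 + 151 + 258).

560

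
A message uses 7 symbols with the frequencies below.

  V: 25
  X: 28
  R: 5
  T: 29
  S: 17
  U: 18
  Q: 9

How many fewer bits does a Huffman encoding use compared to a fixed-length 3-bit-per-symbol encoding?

Fixed-length: 3 bits × 131 symbols = 393 bits.
Huffman merges:
R(5) + Q(9) → 14
14 + S(17) → 31
U(18) + V(25) → 43
X(28) + T(29) → 57
31 + 43 → 74
57 + 74 → 131
Huffman total = 14 + 31 + 43 + 57 + 74 + 131 = 350 bits.
Saving = 393 − 350 = 43 bits.

43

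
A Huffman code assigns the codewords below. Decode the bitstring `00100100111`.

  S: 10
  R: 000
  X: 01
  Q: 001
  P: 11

QQQP

Read left to right; each codeword is recognised as soon as it completes (prefix code):
  001→Q | 001→Q | 001→Q | 11→P
Decoded message: QQQP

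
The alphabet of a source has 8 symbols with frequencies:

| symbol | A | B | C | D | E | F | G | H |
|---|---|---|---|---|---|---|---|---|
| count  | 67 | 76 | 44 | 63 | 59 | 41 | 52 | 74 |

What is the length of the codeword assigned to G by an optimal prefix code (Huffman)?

3

Repeatedly merge the two smallest:
merge F(41) and C(44): 85
merge G(52) and E(59): 111
merge D(63) and A(67): 130
merge H(74) and B(76): 150
merge 85 and 111: 196
merge 130 and 150: 280
merge 196 and 280: 476
G's leaf is at depth 3, giving a 3-bit codeword.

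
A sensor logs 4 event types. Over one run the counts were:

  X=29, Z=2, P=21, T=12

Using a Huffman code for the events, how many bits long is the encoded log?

113

Greedily combine the two least-frequent nodes:
combine Z(2), T(12) → 14
combine 14, P(21) → 35
combine X(29), 35 → 64
The encoded length is the sum of every internal node's weight: 14 + 35 + 64 = 113 bits.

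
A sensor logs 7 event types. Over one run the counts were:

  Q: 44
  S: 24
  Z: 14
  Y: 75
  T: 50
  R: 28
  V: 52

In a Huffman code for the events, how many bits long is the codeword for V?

2

Build the tree from the bottom:
Z(14) + S(24) → 38
R(28) + 38 → 66
Q(44) + T(50) → 94
V(52) + 66 → 118
Y(75) + 94 → 169
118 + 169 → 287
V's leaf is at depth 2, giving a 2-bit codeword.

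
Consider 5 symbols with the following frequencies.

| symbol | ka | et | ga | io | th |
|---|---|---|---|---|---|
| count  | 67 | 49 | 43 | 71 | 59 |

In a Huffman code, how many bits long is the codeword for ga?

3

Repeatedly merge the two smallest:
ga(43) + et(49) → 92
th(59) + ka(67) → 126
io(71) + 92 → 163
126 + 163 → 289
ga's leaf is at depth 3, giving a 3-bit codeword.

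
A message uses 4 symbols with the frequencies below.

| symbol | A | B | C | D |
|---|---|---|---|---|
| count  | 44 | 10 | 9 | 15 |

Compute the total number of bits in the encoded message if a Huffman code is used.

Build the Huffman tree bottom-up:
C(9) + B(10) → 19
D(15) + 19 → 34
34 + A(44) → 78
The encoded length is the sum of every internal node's weight: 19 + 34 + 78 = 131 bits.

131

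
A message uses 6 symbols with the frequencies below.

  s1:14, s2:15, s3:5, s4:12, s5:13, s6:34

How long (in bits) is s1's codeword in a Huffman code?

3

Build the tree from the bottom:
combine s3(5), s4(12) → 17
combine s5(13), s1(14) → 27
combine s2(15), 17 → 32
combine 27, 32 → 59
combine s6(34), 59 → 93
s1 sits 3 levels below the root, so its codeword is 3 bits.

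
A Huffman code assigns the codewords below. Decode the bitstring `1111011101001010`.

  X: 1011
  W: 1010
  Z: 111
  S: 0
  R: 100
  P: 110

ZXWSW

Read left to right; each codeword is recognised as soon as it completes (prefix code):
  111→Z | 1011→X | 1010→W | 0→S | 1010→W
Decoded message: ZXWSW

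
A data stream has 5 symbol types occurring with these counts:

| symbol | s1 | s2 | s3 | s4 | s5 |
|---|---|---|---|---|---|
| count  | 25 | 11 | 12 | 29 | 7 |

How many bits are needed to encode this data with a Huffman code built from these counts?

186

Merge the two smallest weights repeatedly:
s5(7) + s2(11) → 18
s3(12) + 18 → 30
s1(25) + s4(29) → 54
30 + 54 → 84
Each symbol's bit-cost is frequency × depth; summing gives 186 bits (equivalently 18 + 30 + 54 + 84).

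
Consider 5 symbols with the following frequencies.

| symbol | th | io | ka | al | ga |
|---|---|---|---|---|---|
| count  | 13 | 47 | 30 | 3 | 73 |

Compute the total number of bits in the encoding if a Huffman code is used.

Build the Huffman tree bottom-up:
combine al(3), th(13) → 16
combine 16, ka(30) → 46
combine 46, io(47) → 93
combine ga(73), 93 → 166
Total encoded bits = sum of merged weights = 16 + 46 + 93 + 166 = 321.

321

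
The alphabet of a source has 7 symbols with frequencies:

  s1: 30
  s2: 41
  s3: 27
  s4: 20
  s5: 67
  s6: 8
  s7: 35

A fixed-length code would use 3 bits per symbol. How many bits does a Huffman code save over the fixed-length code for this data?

Fixed-length: 3 bits × 228 symbols = 684 bits.
Huffman merges:
s6(8) + s4(20) → 28
s3(27) + 28 → 55
s1(30) + s7(35) → 65
s2(41) + 55 → 96
65 + s5(67) → 132
96 + 132 → 228
Huffman total = 28 + 55 + 65 + 96 + 132 + 228 = 604 bits.
Saving = 684 − 604 = 80 bits.

80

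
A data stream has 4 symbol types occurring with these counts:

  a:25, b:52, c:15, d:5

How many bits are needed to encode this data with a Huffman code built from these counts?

162

Build the Huffman tree bottom-up:
d(5) + c(15) → 20
20 + a(25) → 45
45 + b(52) → 97
Total encoded bits = sum of merged weights = 20 + 45 + 97 = 162.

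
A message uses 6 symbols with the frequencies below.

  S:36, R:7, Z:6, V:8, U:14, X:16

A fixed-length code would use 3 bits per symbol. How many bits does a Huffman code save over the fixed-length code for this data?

59

Fixed-length: 3 bits × 87 symbols = 261 bits.
Huffman merges:
Z(6) + R(7) → 13
V(8) + 13 → 21
U(14) + X(16) → 30
21 + 30 → 51
S(36) + 51 → 87
Huffman total = 13 + 21 + 30 + 51 + 87 = 202 bits.
Saving = 261 − 202 = 59 bits.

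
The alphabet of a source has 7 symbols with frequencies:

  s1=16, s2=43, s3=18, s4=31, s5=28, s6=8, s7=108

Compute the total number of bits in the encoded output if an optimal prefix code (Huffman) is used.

606

Build the Huffman tree bottom-up:
combine s6(8), s1(16) → 24
combine s3(18), 24 → 42
combine s5(28), s4(31) → 59
combine 42, s2(43) → 85
combine 59, 85 → 144
combine s7(108), 144 → 252
Each symbol's bit-cost is frequency × depth; summing gives 606 bits (equivalently 24 + 42 + 59 + 85 + 144 + 252).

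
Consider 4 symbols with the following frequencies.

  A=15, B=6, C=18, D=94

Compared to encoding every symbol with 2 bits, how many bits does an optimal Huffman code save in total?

Fixed-length: 2 bits × 133 symbols = 266 bits.
Huffman merges:
combine B(6), A(15) → 21
combine C(18), 21 → 39
combine 39, D(94) → 133
Huffman total = 21 + 39 + 133 = 193 bits.
Saving = 266 − 193 = 73 bits.

73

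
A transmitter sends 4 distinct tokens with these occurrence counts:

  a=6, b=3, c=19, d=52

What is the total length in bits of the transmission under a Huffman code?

117

Merge the two smallest weights repeatedly:
b(3) + a(6) → 9
9 + c(19) → 28
28 + d(52) → 80
Each symbol's bit-cost is frequency × depth; summing gives 117 bits (equivalently 9 + 28 + 80).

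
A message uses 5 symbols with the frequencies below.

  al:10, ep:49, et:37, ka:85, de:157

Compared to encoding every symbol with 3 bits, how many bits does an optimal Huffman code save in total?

Fixed-length: 3 bits × 338 symbols = 1014 bits.
Huffman merges:
al(10) + et(37) → 47
47 + ep(49) → 96
ka(85) + 96 → 181
de(157) + 181 → 338
Huffman total = 47 + 96 + 181 + 338 = 662 bits.
Saving = 1014 − 662 = 352 bits.

352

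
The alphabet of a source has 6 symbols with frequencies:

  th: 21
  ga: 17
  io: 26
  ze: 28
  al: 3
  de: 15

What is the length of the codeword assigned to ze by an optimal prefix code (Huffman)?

Huffman merges, smallest pair first:
combine al(3), de(15) → 18
combine ga(17), 18 → 35
combine th(21), io(26) → 47
combine ze(28), 35 → 63
combine 47, 63 → 110
The subtree containing ze is merged 2 times, so code length = 2.

2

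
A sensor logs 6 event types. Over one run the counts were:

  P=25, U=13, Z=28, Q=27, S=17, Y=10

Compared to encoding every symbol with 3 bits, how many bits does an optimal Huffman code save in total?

57

Fixed-length: 3 bits × 120 symbols = 360 bits.
Huffman merges:
merge Y(10) and U(13): 23
merge S(17) and 23: 40
merge P(25) and Q(27): 52
merge Z(28) and 40: 68
merge 52 and 68: 120
Huffman total = 23 + 40 + 52 + 68 + 120 = 303 bits.
Saving = 360 − 303 = 57 bits.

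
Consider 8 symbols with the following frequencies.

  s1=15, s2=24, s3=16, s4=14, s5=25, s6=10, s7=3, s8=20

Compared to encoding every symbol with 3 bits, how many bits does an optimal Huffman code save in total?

12

Fixed-length: 3 bits × 127 symbols = 381 bits.
Huffman merges:
merge s7(3) and s6(10): 13
merge 13 and s4(14): 27
merge s1(15) and s3(16): 31
merge s8(20) and s2(24): 44
merge s5(25) and 27: 52
merge 31 and 44: 75
merge 52 and 75: 127
Huffman total = 13 + 27 + 31 + 44 + 52 + 75 + 127 = 369 bits.
Saving = 381 − 369 = 12 bits.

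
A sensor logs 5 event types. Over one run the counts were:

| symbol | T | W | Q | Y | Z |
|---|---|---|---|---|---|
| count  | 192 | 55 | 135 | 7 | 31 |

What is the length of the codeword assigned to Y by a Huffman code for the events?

Huffman merges, smallest pair first:
combine Y(7), Z(31) → 38
combine 38, W(55) → 93
combine 93, Q(135) → 228
combine T(192), 228 → 420
The subtree containing Y is merged 4 times, so code length = 4.

4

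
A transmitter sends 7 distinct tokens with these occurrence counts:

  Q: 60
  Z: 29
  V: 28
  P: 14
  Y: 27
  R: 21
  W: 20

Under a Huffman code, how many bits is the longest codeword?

Merge the two lowest-weight nodes at each step:
merge P(14) and W(20): 34
merge R(21) and Y(27): 48
merge V(28) and Z(29): 57
merge 34 and 48: 82
merge 57 and Q(60): 117
merge 82 and 117: 199
The first pair merged (P, W) ends up deepest, at depth 3.

3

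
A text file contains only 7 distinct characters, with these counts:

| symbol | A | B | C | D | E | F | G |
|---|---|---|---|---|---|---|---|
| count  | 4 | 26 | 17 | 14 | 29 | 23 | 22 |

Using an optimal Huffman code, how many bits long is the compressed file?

368

Merge the two smallest weights repeatedly:
merge A(4) and D(14): 18
merge C(17) and 18: 35
merge G(22) and F(23): 45
merge B(26) and E(29): 55
merge 35 and 45: 80
merge 55 and 80: 135
The encoded length is the sum of every internal node's weight: 18 + 35 + 45 + 55 + 80 + 135 = 368 bits.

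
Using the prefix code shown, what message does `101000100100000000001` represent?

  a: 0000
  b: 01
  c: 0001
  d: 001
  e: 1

Read left to right; each codeword is recognised as soon as it completes (prefix code):
  1→e | 01→b | 0001→c | 001→d | 0000→a | 0000→a | 001→d
Decoded message: ebcdaad

ebcdaad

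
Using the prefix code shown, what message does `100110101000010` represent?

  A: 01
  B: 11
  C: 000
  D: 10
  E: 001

DADDDCD

Read left to right; each codeword is recognised as soon as it completes (prefix code):
  10→D | 01→A | 10→D | 10→D | 10→D | 000→C | 10→D
Decoded message: DADDDCD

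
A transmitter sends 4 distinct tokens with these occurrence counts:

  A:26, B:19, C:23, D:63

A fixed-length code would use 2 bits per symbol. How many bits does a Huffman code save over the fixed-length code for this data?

Fixed-length: 2 bits × 131 symbols = 262 bits.
Huffman merges:
merge B(19) and C(23): 42
merge A(26) and 42: 68
merge D(63) and 68: 131
Huffman total = 42 + 68 + 131 = 241 bits.
Saving = 262 − 241 = 21 bits.

21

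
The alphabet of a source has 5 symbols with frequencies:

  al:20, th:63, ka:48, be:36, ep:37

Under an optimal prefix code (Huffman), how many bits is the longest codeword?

3

Merge the two lowest-weight nodes at each step:
al(20) + be(36) → 56
ep(37) + ka(48) → 85
56 + th(63) → 119
85 + 119 → 204
The rarest symbols sit at the bottom; the longest codeword is 3 bits.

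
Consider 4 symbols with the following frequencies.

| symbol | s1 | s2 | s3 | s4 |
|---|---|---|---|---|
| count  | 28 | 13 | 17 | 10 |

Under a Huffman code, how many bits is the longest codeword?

Merge the two lowest-weight nodes at each step:
s4(10) + s2(13) → 23
s3(17) + 23 → 40
s1(28) + 40 → 68
The first pair merged (s4, s2) ends up deepest, at depth 3.

3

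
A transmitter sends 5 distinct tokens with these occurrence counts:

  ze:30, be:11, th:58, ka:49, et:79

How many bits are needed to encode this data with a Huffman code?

495

Merge the two smallest weights repeatedly:
merge be(11) and ze(30): 41
merge 41 and ka(49): 90
merge th(58) and et(79): 137
merge 90 and 137: 227
The encoded length is the sum of every internal node's weight: 41 + 90 + 137 + 227 = 495 bits.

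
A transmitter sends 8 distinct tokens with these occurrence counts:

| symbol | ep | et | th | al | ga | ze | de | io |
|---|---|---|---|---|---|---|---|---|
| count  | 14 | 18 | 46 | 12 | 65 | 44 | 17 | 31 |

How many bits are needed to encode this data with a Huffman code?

Merge the two smallest weights repeatedly:
combine al(12), ep(14) → 26
combine de(17), et(18) → 35
combine 26, io(31) → 57
combine 35, ze(44) → 79
combine th(46), 57 → 103
combine ga(65), 79 → 144
combine 103, 144 → 247
Total encoded bits = sum of merged weights = 26 + 35 + 57 + 79 + 103 + 144 + 247 = 691.

691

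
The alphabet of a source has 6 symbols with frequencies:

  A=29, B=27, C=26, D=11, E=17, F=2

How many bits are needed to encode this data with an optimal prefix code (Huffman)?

267

Greedily combine the two least-frequent nodes:
merge F(2) and D(11): 13
merge 13 and E(17): 30
merge C(26) and B(27): 53
merge A(29) and 30: 59
merge 53 and 59: 112
The encoded length is the sum of every internal node's weight: 13 + 30 + 53 + 59 + 112 = 267 bits.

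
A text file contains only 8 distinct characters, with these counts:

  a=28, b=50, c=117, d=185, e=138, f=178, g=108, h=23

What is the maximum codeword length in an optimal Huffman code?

Merge the two lowest-weight nodes at each step:
combine h(23), a(28) → 51
combine b(50), 51 → 101
combine 101, g(108) → 209
combine c(117), e(138) → 255
combine f(178), d(185) → 363
combine 209, 255 → 464
combine 363, 464 → 827
The rarest symbols sit at the bottom; the longest codeword is 5 bits.

5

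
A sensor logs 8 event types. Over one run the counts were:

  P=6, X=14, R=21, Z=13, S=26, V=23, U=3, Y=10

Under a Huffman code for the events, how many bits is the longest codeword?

Merge the two lowest-weight nodes at each step:
combine U(3), P(6) → 9
combine 9, Y(10) → 19
combine Z(13), X(14) → 27
combine 19, R(21) → 40
combine V(23), S(26) → 49
combine 27, 40 → 67
combine 49, 67 → 116
Maximum depth reached is 5.

5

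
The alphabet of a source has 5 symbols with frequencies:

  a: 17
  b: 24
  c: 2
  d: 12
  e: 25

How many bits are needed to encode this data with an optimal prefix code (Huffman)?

174

Build the Huffman tree bottom-up:
merge c(2) and d(12): 14
merge 14 and a(17): 31
merge b(24) and e(25): 49
merge 31 and 49: 80
Each symbol's bit-cost is frequency × depth; summing gives 174 bits (equivalently 14 + 31 + 49 + 80).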